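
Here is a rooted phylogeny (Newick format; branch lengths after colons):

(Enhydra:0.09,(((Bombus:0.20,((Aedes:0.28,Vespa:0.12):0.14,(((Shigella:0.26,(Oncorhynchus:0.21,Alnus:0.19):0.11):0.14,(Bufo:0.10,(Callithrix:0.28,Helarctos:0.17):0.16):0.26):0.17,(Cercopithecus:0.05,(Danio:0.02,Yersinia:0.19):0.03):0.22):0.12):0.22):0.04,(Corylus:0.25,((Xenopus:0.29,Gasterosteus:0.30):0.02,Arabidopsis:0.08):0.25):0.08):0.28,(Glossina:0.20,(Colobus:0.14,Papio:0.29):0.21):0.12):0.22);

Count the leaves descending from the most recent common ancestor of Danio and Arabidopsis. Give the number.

16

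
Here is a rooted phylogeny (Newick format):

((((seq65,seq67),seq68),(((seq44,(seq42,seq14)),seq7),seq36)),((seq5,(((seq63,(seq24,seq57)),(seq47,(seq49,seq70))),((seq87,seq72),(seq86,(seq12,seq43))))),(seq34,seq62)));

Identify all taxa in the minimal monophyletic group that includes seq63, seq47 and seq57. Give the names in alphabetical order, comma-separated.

Tracing seq63: it sits inside (seq63,(seq24,seq57)).
Tracing seq47: it sits inside (seq47,(seq49,seq70)).
Tracing seq57: it sits inside (seq24,seq57).
The smallest clade enclosing all 3 is ((seq63,(seq24,seq57)),(seq47,(seq49,seq70))); the answer is its 6 terminal taxa in alphabetical order.

seq24, seq47, seq49, seq57, seq63, seq70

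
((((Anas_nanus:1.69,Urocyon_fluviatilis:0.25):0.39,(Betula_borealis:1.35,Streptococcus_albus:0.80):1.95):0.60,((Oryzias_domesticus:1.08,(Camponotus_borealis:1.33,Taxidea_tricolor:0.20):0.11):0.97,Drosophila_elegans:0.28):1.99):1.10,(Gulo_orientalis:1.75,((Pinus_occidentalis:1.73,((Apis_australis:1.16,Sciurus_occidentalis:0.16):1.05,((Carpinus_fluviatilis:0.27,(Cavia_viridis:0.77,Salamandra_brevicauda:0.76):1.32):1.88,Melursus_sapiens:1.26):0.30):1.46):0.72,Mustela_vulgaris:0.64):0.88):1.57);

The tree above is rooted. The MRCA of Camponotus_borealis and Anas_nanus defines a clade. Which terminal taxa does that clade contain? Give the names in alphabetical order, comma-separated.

Tracing Camponotus_borealis: it sits inside (Camponotus_borealis,Taxidea_tricolor).
Tracing Anas_nanus: it sits inside (Anas_nanus,Urocyon_fluviatilis).
The smallest clade enclosing both is (((Anas_nanus,Urocyon_fluviatilis),(Betula_borealis,Streptococcus_albus)),((Oryzias_domesticus,(Camponotus_borealis,Taxidea_tricolor)),Drosophila_elegans)); the answer is its 8 terminal taxa in alphabetical order.

Anas_nanus, Betula_borealis, Camponotus_borealis, Drosophila_elegans, Oryzias_domesticus, Streptococcus_albus, Taxidea_tricolor, Urocyon_fluviatilis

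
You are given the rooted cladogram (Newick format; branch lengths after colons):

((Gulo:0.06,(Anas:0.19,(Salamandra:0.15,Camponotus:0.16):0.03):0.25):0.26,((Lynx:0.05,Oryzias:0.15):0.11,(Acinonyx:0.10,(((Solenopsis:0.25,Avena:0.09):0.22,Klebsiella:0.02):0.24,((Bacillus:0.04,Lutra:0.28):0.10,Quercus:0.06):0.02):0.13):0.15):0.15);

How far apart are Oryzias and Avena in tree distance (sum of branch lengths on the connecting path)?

1.09

The path runs Oryzias → … → MRCA → … → Avena; the MRCA is the node subtending ((Lynx,Oryzias),(Acinonyx,(((Solenopsis,Avena),Klebsiella),((Bacillus,Lutra),Quercus)))).
Branch lengths along that path: 0.15 + 0.11 + 0.15 + 0.13 + 0.24 + 0.22 + 0.09 = 1.09.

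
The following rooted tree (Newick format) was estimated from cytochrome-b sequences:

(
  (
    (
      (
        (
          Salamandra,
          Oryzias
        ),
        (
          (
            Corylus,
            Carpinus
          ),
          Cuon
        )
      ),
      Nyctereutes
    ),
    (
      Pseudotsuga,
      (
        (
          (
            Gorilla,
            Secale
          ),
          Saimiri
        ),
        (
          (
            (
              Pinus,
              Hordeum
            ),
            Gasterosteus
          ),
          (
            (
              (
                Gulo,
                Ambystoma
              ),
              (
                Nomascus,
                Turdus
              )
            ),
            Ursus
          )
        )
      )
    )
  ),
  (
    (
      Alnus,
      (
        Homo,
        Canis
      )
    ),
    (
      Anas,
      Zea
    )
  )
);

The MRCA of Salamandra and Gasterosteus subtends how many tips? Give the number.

18

The MRCA of Salamandra and Gasterosteus is the node subtending ((((Salamandra,Oryzias),((Corylus,Carpinus),Cuon)),Nyctereutes),(Pseudotsuga,(((Gorilla,Secale),Saimiri),(((Pinus,Hordeum),Gasterosteus),(((Gulo,Ambystoma),(Nomascus,Turdus)),Ursus))))).
That clade contains 18 terminal taxa: Ambystoma, Carpinus, Corylus, Cuon, Gasterosteus, Gorilla, Gulo, Hordeum, Nomascus, Nyctereutes, Oryzias, Pinus, Pseudotsuga, Saimiri, Salamandra, Secale, Turdus, Ursus.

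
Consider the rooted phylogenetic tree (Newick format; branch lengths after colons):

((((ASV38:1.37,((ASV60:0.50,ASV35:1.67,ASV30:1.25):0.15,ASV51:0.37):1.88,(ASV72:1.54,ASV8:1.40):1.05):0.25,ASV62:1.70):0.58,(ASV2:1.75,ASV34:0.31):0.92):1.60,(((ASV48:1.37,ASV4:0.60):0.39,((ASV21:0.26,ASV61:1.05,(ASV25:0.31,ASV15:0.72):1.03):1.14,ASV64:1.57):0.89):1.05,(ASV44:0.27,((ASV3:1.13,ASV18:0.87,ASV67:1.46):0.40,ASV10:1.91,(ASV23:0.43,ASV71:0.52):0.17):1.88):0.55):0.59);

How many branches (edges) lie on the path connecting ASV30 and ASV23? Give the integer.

11

The MRCA of ASV30 and ASV23 is the root of the tree.
From ASV30 up to that node: 6 branches. From ASV23 up to the same node: 5 branches. Total: 6 + 5 = 11.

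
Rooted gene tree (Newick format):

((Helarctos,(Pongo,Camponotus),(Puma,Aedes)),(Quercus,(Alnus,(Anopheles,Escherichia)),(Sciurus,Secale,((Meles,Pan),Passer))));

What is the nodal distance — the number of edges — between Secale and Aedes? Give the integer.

6

The MRCA of Secale and Aedes is the root of the tree.
From Secale up to that node: 3 branches. From Aedes up to the same node: 3 branches. Total: 3 + 3 = 6.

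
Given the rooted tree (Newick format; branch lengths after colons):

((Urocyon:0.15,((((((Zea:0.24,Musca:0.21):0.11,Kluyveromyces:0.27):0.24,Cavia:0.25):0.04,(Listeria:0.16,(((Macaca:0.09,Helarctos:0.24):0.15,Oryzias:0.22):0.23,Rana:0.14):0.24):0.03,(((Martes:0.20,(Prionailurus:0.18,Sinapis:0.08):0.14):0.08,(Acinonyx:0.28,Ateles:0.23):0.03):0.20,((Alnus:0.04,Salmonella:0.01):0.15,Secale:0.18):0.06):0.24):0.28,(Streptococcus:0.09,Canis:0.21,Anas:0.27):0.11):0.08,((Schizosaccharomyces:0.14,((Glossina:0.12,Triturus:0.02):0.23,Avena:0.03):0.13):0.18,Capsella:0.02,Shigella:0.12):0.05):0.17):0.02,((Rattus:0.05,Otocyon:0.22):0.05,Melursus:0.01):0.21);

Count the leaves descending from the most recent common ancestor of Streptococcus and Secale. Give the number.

20

The MRCA of Streptococcus and Secale is the node subtending (((((Zea,Musca),Kluyveromyces),Cavia),(Listeria,(((Macaca,Helarctos),Oryzias),Rana)),(((Martes,(Prionailurus,Sinapis)),(Acinonyx,Ateles)),((Alnus,Salmonella),Secale))),(Streptococcus,Canis,Anas)).
That clade contains 20 terminal taxa: Acinonyx, Alnus, Anas, Ateles, Canis, Cavia, Helarctos, Kluyveromyces, Listeria, Macaca, Martes, Musca, Oryzias, Prionailurus, Rana, Salmonella, Secale, Sinapis, Streptococcus, Zea.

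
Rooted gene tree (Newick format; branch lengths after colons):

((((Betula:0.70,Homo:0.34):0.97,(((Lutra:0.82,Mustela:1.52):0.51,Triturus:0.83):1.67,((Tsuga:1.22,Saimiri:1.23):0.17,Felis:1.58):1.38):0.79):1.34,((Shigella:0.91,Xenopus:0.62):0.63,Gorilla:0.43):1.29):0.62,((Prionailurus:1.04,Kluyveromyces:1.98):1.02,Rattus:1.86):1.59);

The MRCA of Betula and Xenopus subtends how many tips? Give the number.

11

The MRCA of Betula and Xenopus is the node subtending (((Betula,Homo),(((Lutra,Mustela),Triturus),((Tsuga,Saimiri),Felis))),((Shigella,Xenopus),Gorilla)).
That clade contains 11 terminal taxa: Betula, Felis, Gorilla, Homo, Lutra, Mustela, Saimiri, Shigella, Triturus, Tsuga, Xenopus.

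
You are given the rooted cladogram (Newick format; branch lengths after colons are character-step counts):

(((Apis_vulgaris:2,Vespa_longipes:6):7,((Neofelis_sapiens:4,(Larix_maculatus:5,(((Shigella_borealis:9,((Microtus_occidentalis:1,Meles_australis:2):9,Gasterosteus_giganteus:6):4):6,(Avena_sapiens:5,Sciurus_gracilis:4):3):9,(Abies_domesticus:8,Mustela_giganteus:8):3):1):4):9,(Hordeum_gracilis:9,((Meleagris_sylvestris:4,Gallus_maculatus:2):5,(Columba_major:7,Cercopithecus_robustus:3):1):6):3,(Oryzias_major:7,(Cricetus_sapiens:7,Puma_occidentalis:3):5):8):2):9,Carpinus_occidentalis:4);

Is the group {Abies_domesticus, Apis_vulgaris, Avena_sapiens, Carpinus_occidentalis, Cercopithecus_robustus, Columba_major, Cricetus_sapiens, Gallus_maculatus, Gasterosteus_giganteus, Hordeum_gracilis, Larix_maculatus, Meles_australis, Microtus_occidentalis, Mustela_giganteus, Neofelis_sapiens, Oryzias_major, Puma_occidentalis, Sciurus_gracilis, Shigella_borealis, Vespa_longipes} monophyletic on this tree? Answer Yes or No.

The MRCA of the listed taxa is the root, so the smallest clade containing them is the whole tree.
That clade also contains Meleagris_sylvestris, which is not in the proposed group, so the group is not monophyletic.

No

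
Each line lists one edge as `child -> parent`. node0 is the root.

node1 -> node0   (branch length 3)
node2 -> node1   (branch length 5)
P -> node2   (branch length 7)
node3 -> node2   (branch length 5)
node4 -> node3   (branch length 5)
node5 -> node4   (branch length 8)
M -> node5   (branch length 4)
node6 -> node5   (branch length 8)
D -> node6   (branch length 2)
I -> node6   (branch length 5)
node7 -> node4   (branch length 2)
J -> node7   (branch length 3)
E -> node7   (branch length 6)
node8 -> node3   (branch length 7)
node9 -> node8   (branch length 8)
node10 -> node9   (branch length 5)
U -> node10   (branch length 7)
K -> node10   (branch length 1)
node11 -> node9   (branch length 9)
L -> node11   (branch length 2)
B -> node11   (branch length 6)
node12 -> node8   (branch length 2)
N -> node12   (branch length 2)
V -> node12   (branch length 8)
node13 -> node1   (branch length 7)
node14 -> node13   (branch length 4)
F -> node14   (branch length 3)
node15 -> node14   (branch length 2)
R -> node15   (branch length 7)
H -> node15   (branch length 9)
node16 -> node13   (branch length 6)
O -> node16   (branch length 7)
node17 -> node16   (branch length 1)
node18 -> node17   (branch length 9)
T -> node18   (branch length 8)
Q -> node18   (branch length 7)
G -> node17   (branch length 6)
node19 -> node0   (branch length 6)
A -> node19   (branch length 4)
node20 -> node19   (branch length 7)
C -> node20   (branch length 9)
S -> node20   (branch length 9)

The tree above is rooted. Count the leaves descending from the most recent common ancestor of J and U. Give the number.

The MRCA of J and U is the node subtending (((M,(D,I)),(J,E)),(((U,K),(L,B)),(N,V))).
That clade contains 11 terminal taxa: B, D, E, I, J, K, L, M, N, U, V.

11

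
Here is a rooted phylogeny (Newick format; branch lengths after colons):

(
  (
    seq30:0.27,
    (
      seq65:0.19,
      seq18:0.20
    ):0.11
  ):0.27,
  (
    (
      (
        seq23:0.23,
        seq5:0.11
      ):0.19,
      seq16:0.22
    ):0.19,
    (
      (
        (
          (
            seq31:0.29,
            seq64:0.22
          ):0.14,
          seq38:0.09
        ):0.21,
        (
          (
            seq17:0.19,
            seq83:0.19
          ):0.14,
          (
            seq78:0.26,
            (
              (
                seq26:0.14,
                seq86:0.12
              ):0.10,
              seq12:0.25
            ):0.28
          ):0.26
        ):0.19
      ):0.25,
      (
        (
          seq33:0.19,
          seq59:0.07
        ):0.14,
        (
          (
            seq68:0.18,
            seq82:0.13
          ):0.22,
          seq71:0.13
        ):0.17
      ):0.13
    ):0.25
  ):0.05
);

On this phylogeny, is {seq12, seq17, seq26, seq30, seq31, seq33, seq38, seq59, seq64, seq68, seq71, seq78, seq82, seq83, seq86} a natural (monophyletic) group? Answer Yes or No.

No

The MRCA of the listed taxa is the root, so the smallest clade containing them is the whole tree.
That clade also contains seq16, seq18, seq23, seq5, seq65, which are not in the proposed group, so the group is not monophyletic.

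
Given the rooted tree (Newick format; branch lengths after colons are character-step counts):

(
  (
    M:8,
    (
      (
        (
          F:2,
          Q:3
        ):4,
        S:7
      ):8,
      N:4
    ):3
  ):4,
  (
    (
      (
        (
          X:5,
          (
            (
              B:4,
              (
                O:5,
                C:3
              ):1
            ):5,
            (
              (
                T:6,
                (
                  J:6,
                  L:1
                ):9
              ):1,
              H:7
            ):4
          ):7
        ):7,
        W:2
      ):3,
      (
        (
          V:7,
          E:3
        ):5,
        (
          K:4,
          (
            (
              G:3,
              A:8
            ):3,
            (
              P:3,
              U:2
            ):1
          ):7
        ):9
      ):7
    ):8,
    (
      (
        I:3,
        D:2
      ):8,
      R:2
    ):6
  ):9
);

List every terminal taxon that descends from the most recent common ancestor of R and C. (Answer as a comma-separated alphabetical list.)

Tracing R: it sits inside ((I,D),R).
Tracing C: it sits inside (O,C).
The smallest clade enclosing both is ((((X,((B,(O,C)),((T,(J,L)),H))),W),((V,E),(K,((G,A),(P,U))))),((I,D),R)); the answer is its 19 terminal taxa in alphabetical order.

A, B, C, D, E, G, H, I, J, K, L, O, P, R, T, U, V, W, X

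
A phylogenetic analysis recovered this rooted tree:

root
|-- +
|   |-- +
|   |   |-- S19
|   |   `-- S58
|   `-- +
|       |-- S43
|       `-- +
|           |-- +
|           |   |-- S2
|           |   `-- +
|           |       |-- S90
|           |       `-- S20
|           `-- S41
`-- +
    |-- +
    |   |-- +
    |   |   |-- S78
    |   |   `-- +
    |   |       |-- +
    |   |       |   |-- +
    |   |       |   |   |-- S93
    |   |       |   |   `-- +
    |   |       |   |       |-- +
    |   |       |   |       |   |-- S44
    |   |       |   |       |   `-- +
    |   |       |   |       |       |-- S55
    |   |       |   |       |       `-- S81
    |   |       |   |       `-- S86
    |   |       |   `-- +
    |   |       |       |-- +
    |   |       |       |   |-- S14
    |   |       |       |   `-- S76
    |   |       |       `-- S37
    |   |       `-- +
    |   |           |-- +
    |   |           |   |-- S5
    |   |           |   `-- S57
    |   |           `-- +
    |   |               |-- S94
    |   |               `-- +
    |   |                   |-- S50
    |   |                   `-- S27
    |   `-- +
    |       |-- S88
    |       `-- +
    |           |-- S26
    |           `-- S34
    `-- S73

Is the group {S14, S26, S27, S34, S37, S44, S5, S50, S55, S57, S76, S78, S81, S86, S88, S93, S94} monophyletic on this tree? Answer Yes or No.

Yes

The most recent common ancestor of these taxa subtends ((S78,(((S93,((S44,(S55,S81)),S86)),((S14,S76),S37)),((S5,S57),(S94,(S50,S27))))),(S88,(S26,S34))).
That clade has exactly 17 tips — every listed taxon and nothing else — so the group is monophyletic.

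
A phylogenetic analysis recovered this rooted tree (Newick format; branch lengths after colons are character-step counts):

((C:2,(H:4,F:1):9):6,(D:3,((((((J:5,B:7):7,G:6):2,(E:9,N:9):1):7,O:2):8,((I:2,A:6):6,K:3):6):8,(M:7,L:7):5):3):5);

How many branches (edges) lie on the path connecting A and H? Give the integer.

9

The MRCA of A and H is the root of the tree.
From A up to that node: 6 branches. From H up to the same node: 3 branches. Total: 6 + 3 = 9.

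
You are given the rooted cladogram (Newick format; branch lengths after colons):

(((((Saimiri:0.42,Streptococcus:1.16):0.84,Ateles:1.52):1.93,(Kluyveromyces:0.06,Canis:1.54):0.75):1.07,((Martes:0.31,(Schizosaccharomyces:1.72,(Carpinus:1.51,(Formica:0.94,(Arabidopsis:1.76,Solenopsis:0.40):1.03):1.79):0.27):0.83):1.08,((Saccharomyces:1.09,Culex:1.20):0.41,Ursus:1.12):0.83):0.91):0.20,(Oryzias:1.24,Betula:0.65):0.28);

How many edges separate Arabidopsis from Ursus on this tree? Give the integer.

The MRCA of Arabidopsis and Ursus is the node subtending ((Martes,(Schizosaccharomyces,(Carpinus,(Formica,(Arabidopsis,Solenopsis))))),((Saccharomyces,Culex),Ursus)).
From Arabidopsis up to that node: 6 branches. From Ursus up to the same node: 2 branches. Total: 6 + 2 = 8.

8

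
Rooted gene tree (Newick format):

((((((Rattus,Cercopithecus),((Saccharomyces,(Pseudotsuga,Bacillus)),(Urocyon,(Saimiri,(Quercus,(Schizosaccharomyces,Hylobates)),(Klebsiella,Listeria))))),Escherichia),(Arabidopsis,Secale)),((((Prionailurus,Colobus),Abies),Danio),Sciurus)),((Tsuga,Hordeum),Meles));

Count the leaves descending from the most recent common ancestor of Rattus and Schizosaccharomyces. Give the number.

The MRCA of Rattus and Schizosaccharomyces is the node subtending ((Rattus,Cercopithecus),((Saccharomyces,(Pseudotsuga,Bacillus)),(Urocyon,(Saimiri,(Quercus,(Schizosaccharomyces,Hylobates)),(Klebsiella,Listeria))))).
That clade contains 12 terminal taxa: Bacillus, Cercopithecus, Hylobates, Klebsiella, Listeria, Pseudotsuga, Quercus, Rattus, Saccharomyces, Saimiri, Schizosaccharomyces, Urocyon.

12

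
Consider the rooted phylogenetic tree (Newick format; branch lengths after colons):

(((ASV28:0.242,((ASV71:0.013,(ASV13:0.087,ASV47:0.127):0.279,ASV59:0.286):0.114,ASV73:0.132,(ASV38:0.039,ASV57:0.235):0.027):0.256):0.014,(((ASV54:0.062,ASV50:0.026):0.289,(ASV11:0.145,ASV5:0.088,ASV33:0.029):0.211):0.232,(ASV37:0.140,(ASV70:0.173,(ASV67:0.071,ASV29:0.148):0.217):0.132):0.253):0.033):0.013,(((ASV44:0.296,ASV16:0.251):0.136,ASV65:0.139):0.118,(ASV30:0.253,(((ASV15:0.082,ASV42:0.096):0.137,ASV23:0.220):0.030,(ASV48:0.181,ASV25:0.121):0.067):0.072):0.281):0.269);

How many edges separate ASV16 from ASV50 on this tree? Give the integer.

9

The MRCA of ASV16 and ASV50 is the root of the tree.
From ASV16 up to that node: 4 branches. From ASV50 up to the same node: 5 branches. Total: 4 + 5 = 9.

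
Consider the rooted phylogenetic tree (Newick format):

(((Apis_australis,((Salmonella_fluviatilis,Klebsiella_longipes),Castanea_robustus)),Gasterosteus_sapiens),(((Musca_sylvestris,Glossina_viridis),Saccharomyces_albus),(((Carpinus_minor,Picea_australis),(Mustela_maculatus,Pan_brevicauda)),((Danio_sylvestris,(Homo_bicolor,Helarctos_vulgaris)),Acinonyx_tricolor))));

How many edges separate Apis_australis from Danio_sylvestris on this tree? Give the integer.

8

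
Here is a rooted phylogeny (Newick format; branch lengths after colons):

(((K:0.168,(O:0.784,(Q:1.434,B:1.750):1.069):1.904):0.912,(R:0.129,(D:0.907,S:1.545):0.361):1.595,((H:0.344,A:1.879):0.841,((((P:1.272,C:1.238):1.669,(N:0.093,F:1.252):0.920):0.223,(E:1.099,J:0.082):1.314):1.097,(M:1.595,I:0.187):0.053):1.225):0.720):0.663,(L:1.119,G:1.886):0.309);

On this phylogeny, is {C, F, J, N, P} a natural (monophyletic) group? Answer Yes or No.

No

The MRCA of the listed taxa subtends (((P,C),(N,F)),(E,J)).
That clade also contains E, which is not in the proposed group, so the group is not monophyletic.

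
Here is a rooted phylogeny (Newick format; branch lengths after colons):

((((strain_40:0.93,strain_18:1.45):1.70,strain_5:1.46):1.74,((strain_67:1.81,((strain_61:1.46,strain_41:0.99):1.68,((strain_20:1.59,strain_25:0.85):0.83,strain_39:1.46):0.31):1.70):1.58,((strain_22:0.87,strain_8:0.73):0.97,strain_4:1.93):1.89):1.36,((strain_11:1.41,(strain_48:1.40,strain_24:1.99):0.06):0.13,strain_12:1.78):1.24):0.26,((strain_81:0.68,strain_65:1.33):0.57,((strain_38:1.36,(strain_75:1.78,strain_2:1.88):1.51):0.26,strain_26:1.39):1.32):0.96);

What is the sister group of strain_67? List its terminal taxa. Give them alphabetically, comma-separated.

strain_67 attaches to the tree at the node subtending (strain_67,((strain_61,strain_41),((strain_20,strain_25),strain_39))).
The other lineage descending from that same node — the sister group — is ((strain_61,strain_41),((strain_20,strain_25),strain_39)); its 5 tips in alphabetical order are the answer.

strain_20, strain_25, strain_39, strain_41, strain_61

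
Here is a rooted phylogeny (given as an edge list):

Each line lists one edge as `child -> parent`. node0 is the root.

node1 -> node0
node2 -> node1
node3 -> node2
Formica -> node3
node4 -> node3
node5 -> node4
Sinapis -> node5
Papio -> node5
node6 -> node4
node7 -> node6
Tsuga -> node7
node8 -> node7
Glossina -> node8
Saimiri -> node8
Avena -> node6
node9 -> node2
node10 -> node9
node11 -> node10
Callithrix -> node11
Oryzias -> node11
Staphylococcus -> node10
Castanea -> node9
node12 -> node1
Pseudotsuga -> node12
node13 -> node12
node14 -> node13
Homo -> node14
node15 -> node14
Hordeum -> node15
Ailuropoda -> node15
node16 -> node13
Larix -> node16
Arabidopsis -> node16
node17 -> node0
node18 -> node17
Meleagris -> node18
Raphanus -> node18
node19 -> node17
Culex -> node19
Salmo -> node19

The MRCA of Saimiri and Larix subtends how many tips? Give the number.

17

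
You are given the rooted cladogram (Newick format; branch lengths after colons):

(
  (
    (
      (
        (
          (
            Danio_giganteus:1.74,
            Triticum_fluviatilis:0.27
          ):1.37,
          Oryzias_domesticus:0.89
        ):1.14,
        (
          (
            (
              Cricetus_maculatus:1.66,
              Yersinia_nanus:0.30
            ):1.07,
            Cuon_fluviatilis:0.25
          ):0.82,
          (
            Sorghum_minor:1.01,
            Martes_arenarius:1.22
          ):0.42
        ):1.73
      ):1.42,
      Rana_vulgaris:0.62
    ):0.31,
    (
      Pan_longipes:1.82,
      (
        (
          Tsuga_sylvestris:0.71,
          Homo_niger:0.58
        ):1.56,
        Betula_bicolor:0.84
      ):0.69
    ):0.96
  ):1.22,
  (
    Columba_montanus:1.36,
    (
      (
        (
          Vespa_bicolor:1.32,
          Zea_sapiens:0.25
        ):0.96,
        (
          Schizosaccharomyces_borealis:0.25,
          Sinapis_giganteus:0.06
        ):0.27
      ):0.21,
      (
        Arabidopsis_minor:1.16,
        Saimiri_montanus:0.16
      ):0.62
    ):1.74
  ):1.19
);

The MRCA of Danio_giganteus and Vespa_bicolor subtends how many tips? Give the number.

The MRCA of Danio_giganteus and Vespa_bicolor is the root, so the clade is the entire tree.
That clade contains 20 terminal taxa: Arabidopsis_minor, Betula_bicolor, Columba_montanus, Cricetus_maculatus, Cuon_fluviatilis, Danio_giganteus, Homo_niger, Martes_arenarius, Oryzias_domesticus, Pan_longipes, Rana_vulgaris, Saimiri_montanus, Schizosaccharomyces_borealis, Sinapis_giganteus, Sorghum_minor, Triticum_fluviatilis, Tsuga_sylvestris, Vespa_bicolor, Yersinia_nanus, Zea_sapiens.

20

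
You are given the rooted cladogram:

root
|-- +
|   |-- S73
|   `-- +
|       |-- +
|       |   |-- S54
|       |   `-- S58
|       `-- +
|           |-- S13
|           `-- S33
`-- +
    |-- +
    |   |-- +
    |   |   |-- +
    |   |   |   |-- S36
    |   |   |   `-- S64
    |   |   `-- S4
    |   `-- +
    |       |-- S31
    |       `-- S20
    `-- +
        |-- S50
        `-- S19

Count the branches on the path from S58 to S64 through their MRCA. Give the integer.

The MRCA of S58 and S64 is the root of the tree.
From S58 up to that node: 4 branches. From S64 up to the same node: 5 branches. Total: 4 + 5 = 9.

9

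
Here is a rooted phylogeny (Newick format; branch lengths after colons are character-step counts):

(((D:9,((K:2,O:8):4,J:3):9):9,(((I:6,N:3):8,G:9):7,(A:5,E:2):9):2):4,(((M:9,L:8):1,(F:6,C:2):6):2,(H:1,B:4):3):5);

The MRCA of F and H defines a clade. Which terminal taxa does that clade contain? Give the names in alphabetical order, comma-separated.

Tracing F: it sits inside (F,C).
Tracing H: it sits inside (H,B).
The smallest clade enclosing both is (((M,L),(F,C)),(H,B)); the answer is its 6 terminal taxa in alphabetical order.

B, C, F, H, L, M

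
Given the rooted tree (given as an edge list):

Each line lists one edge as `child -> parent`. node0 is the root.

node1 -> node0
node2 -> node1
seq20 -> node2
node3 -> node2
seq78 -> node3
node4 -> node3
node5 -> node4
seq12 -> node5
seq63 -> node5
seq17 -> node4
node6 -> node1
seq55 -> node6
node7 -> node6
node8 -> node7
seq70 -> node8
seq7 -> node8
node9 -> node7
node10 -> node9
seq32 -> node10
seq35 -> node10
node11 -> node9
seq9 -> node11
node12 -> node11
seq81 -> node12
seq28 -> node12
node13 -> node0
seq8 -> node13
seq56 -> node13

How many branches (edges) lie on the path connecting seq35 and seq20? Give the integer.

7

The MRCA of seq35 and seq20 is the node subtending ((seq20,(seq78,((seq12,seq63),seq17))),(seq55,((seq70,seq7),((seq32,seq35),(seq9,(seq81,seq28)))))).
From seq35 up to that node: 5 branches. From seq20 up to the same node: 2 branches. Total: 5 + 2 = 7.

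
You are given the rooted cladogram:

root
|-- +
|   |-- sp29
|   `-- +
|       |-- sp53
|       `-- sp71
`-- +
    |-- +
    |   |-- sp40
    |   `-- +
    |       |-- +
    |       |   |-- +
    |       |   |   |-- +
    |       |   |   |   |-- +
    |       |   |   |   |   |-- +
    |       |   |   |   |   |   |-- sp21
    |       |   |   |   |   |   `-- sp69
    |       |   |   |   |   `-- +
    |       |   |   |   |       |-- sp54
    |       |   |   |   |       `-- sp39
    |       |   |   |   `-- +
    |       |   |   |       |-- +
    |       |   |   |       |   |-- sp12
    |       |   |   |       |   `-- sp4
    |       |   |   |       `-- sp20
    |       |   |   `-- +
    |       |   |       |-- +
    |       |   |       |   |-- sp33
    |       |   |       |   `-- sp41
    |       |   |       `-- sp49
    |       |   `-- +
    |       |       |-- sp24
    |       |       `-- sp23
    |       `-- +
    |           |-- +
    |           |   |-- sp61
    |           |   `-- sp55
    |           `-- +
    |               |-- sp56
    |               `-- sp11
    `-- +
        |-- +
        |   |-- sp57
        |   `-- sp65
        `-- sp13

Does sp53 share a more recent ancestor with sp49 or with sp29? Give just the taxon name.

The MRCA of sp53 and sp29 subtends (sp29,(sp53,sp71)) (3 taxa).
The MRCA of sp53 and sp49 is the root, subtending the entire tree (23 taxa).
The first is nested inside the second, so sp53 shares a more recent common ancestor with sp29.

sp29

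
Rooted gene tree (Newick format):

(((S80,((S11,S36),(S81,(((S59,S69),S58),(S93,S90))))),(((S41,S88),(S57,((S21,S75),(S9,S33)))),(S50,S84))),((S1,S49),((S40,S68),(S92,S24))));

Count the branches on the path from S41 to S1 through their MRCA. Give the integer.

The MRCA of S41 and S1 is the root of the tree.
From S41 up to that node: 5 branches. From S1 up to the same node: 3 branches. Total: 5 + 3 = 8.

8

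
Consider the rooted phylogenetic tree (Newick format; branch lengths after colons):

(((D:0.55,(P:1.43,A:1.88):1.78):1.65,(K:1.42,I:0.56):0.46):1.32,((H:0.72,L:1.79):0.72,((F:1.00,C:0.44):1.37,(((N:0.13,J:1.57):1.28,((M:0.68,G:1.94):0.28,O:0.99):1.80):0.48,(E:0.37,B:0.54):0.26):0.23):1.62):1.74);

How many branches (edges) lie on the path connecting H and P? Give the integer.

7

The MRCA of H and P is the root of the tree.
From H up to that node: 3 branches. From P up to the same node: 4 branches. Total: 3 + 4 = 7.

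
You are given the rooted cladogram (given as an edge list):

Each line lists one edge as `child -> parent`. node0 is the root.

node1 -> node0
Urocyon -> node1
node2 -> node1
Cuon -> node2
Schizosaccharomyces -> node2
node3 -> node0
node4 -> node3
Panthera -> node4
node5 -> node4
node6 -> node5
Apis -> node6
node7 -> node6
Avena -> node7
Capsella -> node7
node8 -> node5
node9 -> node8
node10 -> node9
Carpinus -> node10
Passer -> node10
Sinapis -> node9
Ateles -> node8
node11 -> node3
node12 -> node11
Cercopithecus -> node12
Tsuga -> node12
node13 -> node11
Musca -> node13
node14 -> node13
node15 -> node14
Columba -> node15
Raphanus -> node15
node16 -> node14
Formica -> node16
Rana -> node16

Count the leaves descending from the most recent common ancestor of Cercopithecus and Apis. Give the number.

15

The MRCA of Cercopithecus and Apis is the node subtending ((Panthera,((Apis,(Avena,Capsella)),(((Carpinus,Passer),Sinapis),Ateles))),((Cercopithecus,Tsuga),(Musca,((Columba,Raphanus),(Formica,Rana))))).
That clade contains 15 terminal taxa: Apis, Ateles, Avena, Capsella, Carpinus, Cercopithecus, Columba, Formica, Musca, Panthera, Passer, Rana, Raphanus, Sinapis, Tsuga.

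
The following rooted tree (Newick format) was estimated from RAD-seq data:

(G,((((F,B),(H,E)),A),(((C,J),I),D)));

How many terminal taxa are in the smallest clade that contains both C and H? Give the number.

The MRCA of C and H is the node subtending ((((F,B),(H,E)),A),(((C,J),I),D)).
That clade contains 9 terminal taxa: A, B, C, D, E, F, H, I, J.

9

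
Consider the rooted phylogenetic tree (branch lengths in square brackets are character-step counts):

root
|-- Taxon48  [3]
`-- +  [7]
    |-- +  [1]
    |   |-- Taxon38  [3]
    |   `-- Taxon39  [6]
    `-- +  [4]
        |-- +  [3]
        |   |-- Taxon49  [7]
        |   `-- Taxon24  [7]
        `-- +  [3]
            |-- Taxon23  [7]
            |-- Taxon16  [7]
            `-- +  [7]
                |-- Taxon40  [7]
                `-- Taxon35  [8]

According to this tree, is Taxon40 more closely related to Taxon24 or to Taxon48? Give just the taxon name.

The MRCA of Taxon40 and Taxon24 subtends ((Taxon49,Taxon24),(Taxon23,Taxon16,(Taxon40,Taxon35))) (6 taxa).
The MRCA of Taxon40 and Taxon48 is the root, subtending the entire tree (9 taxa).
The first is nested inside the second, so Taxon40 shares a more recent common ancestor with Taxon24.

Taxon24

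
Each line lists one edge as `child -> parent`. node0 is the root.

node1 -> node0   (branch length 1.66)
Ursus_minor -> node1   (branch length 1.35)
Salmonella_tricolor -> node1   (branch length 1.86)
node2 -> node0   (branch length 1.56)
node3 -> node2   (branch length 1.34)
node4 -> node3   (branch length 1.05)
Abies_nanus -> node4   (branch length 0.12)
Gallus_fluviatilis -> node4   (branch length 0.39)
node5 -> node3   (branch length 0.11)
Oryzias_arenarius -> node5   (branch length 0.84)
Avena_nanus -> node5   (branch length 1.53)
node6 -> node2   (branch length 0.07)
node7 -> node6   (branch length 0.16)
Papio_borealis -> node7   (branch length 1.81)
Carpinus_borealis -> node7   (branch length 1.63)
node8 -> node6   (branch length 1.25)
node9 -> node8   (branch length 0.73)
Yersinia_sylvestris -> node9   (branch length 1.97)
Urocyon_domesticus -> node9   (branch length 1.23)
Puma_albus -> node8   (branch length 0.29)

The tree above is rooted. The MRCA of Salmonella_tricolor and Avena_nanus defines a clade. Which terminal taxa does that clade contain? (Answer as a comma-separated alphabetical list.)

Abies_nanus, Avena_nanus, Carpinus_borealis, Gallus_fluviatilis, Oryzias_arenarius, Papio_borealis, Puma_albus, Salmonella_tricolor, Urocyon_domesticus, Ursus_minor, Yersinia_sylvestris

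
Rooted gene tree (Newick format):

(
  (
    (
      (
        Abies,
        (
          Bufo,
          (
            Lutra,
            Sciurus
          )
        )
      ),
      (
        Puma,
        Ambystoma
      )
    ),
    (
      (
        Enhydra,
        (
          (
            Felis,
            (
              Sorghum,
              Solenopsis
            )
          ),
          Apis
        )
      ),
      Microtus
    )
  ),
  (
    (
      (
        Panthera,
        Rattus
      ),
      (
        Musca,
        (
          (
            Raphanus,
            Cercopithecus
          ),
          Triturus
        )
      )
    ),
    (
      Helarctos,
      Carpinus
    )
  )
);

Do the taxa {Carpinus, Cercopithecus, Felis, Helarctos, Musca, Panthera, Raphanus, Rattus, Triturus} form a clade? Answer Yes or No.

No

The MRCA of the listed taxa is the root, so the smallest clade containing them is the whole tree.
That clade also contains Abies, Ambystoma, Apis, Bufo, Enhydra, Lutra, Microtus, Puma, Sciurus, Solenopsis, Sorghum, which are not in the proposed group, so the group is not monophyletic.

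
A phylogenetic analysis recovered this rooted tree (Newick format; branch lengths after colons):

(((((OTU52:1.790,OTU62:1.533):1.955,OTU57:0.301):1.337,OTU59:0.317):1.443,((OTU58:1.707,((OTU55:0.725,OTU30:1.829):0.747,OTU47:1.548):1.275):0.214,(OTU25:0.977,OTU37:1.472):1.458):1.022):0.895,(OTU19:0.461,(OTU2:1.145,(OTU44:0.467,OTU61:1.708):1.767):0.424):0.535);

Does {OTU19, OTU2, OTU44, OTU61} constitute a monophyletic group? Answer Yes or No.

The most recent common ancestor of these taxa subtends (OTU19,(OTU2,(OTU44,OTU61))).
That clade has exactly 4 tips — every listed taxon and nothing else — so the group is monophyletic.

Yes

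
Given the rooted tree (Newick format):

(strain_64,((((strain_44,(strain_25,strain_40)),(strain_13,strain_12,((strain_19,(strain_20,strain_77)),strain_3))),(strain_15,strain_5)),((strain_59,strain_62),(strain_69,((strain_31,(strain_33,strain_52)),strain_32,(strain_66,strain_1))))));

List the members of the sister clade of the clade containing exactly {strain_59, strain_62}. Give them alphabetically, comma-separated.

The clade containing exactly {strain_59, strain_62} attaches to the tree at the node subtending ((strain_59,strain_62),(strain_69,((strain_31,(strain_33,strain_52)),strain_32,(strain_66,strain_1)))).
The other lineage descending from that same node — the sister group — is (strain_69,((strain_31,(strain_33,strain_52)),strain_32,(strain_66,strain_1))); its 7 tips in alphabetical order are the answer.

strain_1, strain_31, strain_32, strain_33, strain_52, strain_66, strain_69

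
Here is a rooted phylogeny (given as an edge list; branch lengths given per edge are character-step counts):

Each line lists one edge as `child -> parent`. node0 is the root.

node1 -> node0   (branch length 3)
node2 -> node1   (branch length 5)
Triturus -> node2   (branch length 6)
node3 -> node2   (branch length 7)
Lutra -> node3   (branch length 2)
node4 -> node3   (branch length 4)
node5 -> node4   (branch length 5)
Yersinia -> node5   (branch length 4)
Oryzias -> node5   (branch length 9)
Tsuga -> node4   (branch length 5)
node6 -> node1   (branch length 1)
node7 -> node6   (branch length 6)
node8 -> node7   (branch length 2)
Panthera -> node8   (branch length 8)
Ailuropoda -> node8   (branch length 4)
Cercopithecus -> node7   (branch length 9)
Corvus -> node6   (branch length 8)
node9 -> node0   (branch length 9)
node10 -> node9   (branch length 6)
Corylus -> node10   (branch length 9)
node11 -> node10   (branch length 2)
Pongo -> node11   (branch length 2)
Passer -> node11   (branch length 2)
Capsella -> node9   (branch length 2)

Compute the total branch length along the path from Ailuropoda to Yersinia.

The path runs Ailuropoda → … → MRCA → … → Yersinia; the MRCA is the node subtending ((Triturus,(Lutra,((Yersinia,Oryzias),Tsuga))),(((Panthera,Ailuropoda),Cercopithecus),Corvus)).
Branch lengths along that path: 4 + 2 + 6 + 1 + 5 + 7 + 4 + 5 + 4 = 38.

38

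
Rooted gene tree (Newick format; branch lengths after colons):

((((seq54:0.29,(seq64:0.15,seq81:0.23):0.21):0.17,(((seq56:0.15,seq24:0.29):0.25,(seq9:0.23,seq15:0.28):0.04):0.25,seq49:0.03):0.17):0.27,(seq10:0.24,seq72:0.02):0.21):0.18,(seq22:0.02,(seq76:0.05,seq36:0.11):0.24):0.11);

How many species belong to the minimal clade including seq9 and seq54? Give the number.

The MRCA of seq9 and seq54 is the node subtending ((seq54,(seq64,seq81)),(((seq56,seq24),(seq9,seq15)),seq49)).
That clade contains 8 terminal taxa: seq15, seq24, seq49, seq54, seq56, seq64, seq81, seq9.

8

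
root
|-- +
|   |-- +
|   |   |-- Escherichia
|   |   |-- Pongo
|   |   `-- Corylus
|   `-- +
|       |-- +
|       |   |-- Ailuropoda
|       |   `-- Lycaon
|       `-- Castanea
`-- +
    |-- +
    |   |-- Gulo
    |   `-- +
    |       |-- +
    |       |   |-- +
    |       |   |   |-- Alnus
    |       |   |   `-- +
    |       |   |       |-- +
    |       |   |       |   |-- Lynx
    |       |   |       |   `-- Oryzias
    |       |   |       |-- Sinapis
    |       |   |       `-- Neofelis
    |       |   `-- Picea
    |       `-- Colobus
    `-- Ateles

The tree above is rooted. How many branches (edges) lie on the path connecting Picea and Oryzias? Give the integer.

The MRCA of Picea and Oryzias is the node subtending ((Alnus,((Lynx,Oryzias),Sinapis,Neofelis)),Picea).
From Picea up to that node: 1 branch. From Oryzias up to the same node: 4 branches. Total: 1 + 4 = 5.

5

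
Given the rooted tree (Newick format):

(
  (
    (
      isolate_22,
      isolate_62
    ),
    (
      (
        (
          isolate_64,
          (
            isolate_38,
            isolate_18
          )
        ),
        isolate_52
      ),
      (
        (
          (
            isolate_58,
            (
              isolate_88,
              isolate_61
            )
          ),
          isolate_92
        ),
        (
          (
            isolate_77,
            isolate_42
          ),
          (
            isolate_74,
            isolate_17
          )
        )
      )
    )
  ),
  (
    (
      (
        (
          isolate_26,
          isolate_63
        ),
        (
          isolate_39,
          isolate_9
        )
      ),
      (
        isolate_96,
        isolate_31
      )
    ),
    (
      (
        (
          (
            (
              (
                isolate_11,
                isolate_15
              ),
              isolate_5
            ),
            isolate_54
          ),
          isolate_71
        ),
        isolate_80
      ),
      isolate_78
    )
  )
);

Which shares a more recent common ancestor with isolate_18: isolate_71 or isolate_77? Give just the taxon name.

The MRCA of isolate_18 and isolate_77 subtends (((isolate_64,(isolate_38,isolate_18)),isolate_52),(((isolate_58,(isolate_88,isolate_61)),isolate_92),((isolate_77,isolate_42),(isolate_74,isolate_17)))) (12 taxa).
The MRCA of isolate_18 and isolate_71 is the root, subtending the entire tree (27 taxa).
The first is nested inside the second, so isolate_18 shares a more recent common ancestor with isolate_77.

isolate_77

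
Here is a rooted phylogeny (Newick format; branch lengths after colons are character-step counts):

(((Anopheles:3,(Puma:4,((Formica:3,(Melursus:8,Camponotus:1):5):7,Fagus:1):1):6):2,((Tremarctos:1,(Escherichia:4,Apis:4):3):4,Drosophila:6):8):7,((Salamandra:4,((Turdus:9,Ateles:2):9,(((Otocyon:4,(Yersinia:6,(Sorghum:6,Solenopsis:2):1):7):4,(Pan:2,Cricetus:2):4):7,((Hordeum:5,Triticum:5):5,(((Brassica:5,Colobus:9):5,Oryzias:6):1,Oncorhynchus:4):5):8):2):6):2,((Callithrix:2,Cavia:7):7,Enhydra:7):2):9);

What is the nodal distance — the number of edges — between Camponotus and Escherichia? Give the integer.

10

The MRCA of Camponotus and Escherichia is the node subtending ((Anopheles,(Puma,((Formica,(Melursus,Camponotus)),Fagus))),((Tremarctos,(Escherichia,Apis)),Drosophila)).
From Camponotus up to that node: 6 branches. From Escherichia up to the same node: 4 branches. Total: 6 + 4 = 10.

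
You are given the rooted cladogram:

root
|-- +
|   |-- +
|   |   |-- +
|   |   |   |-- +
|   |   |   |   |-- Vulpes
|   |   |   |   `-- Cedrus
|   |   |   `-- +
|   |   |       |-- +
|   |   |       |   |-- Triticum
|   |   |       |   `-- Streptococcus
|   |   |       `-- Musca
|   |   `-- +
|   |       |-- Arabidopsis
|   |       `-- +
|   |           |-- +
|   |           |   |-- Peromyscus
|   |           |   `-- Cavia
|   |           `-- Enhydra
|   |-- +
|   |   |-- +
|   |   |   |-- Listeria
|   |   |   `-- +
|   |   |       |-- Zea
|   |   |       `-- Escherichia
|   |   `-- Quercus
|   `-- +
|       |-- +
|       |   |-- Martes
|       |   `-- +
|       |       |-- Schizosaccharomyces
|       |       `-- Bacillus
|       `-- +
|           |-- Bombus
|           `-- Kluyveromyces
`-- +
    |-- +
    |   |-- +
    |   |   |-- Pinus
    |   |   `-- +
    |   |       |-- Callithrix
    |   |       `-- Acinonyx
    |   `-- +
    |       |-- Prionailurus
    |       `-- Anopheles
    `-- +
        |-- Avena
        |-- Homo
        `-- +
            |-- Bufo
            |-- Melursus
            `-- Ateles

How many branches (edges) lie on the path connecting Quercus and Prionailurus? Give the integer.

The MRCA of Quercus and Prionailurus is the root of the tree.
From Quercus up to that node: 3 branches. From Prionailurus up to the same node: 4 branches. Total: 3 + 4 = 7.

7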